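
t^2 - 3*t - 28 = (t - 7)*(t + 4)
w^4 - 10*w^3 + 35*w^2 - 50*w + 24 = (w - 4)*(w - 3)*(w - 2)*(w - 1)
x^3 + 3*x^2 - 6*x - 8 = (x - 2)*(x + 1)*(x + 4)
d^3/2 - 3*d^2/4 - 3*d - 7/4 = (d/2 + 1/2)*(d - 7/2)*(d + 1)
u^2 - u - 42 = (u - 7)*(u + 6)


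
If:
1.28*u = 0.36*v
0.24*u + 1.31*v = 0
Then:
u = 0.00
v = 0.00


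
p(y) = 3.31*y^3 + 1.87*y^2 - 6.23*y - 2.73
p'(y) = 9.93*y^2 + 3.74*y - 6.23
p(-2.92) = -51.00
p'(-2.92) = 67.52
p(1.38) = 0.93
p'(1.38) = 17.84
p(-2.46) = -25.36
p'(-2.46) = 44.66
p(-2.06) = -10.90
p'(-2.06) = 28.20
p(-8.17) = -1632.08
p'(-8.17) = 626.03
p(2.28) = 32.02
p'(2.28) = 53.92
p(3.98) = 210.77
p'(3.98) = 165.95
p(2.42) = 40.06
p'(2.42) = 60.97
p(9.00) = 2505.66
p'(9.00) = 831.76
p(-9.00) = -2208.18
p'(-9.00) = 764.44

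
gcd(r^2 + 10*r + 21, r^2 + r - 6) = r + 3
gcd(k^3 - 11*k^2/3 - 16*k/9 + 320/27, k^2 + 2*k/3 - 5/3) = k + 5/3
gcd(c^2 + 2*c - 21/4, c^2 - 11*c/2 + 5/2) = 1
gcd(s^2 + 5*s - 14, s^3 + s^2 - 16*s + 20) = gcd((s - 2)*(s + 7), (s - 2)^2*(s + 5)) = s - 2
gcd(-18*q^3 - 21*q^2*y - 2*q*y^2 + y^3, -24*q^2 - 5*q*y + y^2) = 3*q + y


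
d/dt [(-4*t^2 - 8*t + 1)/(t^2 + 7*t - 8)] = (-20*t^2 + 62*t + 57)/(t^4 + 14*t^3 + 33*t^2 - 112*t + 64)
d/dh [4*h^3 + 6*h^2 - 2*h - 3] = 12*h^2 + 12*h - 2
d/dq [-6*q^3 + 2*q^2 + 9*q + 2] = -18*q^2 + 4*q + 9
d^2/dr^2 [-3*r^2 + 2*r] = -6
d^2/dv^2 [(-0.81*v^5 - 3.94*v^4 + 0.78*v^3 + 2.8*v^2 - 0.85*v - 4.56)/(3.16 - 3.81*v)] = (141.096492*v^5 + 50.5983239999999*v^4 - 619.85478*v^3 + 528.464496*v^2 - 46.732608*v + 96.934792)/(55.306341*v^3 - 137.612628*v^2 + 114.135408*v - 31.554496)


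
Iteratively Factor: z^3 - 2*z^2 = (z)*(z^2 - 2*z) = z^2*(z - 2)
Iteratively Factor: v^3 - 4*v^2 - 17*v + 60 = (v + 4)*(v^2 - 8*v + 15) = (v - 5)*(v + 4)*(v - 3)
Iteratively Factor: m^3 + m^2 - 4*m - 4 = (m - 2)*(m^2 + 3*m + 2) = (m - 2)*(m + 2)*(m + 1)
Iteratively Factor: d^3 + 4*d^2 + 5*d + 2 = (d + 1)*(d^2 + 3*d + 2) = (d + 1)^2*(d + 2)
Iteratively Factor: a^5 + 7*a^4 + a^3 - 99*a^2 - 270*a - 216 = (a - 4)*(a^4 + 11*a^3 + 45*a^2 + 81*a + 54) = (a - 4)*(a + 3)*(a^3 + 8*a^2 + 21*a + 18) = (a - 4)*(a + 3)^2*(a^2 + 5*a + 6) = (a - 4)*(a + 3)^3*(a + 2)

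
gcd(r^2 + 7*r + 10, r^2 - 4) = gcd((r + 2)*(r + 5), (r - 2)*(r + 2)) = r + 2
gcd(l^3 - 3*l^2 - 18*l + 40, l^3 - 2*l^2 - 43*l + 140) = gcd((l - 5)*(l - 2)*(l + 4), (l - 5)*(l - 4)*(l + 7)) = l - 5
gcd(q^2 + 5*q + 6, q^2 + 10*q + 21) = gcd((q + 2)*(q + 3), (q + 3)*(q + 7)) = q + 3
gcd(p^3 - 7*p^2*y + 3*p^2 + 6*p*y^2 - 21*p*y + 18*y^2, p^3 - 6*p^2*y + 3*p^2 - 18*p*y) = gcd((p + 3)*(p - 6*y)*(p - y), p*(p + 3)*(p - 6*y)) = -p^2 + 6*p*y - 3*p + 18*y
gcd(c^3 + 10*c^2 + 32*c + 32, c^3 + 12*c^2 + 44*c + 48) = c^2 + 6*c + 8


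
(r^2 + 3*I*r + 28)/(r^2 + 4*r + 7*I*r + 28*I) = (r - 4*I)/(r + 4)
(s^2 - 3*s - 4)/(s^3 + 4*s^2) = (s^2 - 3*s - 4)/(s^2*(s + 4))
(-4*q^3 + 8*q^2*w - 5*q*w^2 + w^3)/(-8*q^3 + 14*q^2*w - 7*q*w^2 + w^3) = (2*q - w)/(4*q - w)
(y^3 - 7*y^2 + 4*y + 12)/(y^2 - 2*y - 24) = (y^2 - y - 2)/(y + 4)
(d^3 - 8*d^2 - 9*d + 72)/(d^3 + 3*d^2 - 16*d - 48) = (d^2 - 11*d + 24)/(d^2 - 16)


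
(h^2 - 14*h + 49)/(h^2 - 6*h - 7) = (h - 7)/(h + 1)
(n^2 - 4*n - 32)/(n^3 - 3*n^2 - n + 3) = (n^2 - 4*n - 32)/(n^3 - 3*n^2 - n + 3)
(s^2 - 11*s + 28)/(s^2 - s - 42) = (s - 4)/(s + 6)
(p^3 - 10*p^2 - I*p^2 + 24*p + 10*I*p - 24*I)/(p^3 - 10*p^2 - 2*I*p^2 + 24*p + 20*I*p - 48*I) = (p - I)/(p - 2*I)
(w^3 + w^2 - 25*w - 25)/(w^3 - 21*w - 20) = (w + 5)/(w + 4)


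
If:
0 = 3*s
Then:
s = 0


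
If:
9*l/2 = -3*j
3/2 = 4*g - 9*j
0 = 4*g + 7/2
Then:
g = -7/8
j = -5/9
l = 10/27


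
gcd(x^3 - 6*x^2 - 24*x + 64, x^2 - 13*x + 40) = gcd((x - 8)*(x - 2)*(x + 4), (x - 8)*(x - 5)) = x - 8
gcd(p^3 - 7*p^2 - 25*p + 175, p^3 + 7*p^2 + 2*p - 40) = p + 5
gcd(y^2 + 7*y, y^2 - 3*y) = y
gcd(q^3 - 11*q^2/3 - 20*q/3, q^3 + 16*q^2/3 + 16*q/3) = q^2 + 4*q/3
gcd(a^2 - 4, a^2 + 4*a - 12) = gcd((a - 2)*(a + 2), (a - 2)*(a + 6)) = a - 2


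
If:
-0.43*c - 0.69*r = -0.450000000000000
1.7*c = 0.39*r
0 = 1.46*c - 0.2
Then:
No Solution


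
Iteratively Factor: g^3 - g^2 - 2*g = (g)*(g^2 - g - 2) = g*(g + 1)*(g - 2)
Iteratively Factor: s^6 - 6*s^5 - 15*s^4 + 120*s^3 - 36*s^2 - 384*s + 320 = (s - 2)*(s^5 - 4*s^4 - 23*s^3 + 74*s^2 + 112*s - 160) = (s - 2)*(s + 2)*(s^4 - 6*s^3 - 11*s^2 + 96*s - 80) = (s - 2)*(s - 1)*(s + 2)*(s^3 - 5*s^2 - 16*s + 80) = (s - 4)*(s - 2)*(s - 1)*(s + 2)*(s^2 - s - 20) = (s - 4)*(s - 2)*(s - 1)*(s + 2)*(s + 4)*(s - 5)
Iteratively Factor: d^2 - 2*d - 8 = (d - 4)*(d + 2)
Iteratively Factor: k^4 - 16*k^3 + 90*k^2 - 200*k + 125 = (k - 5)*(k^3 - 11*k^2 + 35*k - 25) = (k - 5)^2*(k^2 - 6*k + 5) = (k - 5)^2*(k - 1)*(k - 5)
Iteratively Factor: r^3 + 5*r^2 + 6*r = (r + 2)*(r^2 + 3*r) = r*(r + 2)*(r + 3)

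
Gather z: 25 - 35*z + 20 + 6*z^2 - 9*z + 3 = 6*z^2 - 44*z + 48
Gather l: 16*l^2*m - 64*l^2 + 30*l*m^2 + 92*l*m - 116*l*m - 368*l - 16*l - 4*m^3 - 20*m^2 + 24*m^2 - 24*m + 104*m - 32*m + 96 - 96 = l^2*(16*m - 64) + l*(30*m^2 - 24*m - 384) - 4*m^3 + 4*m^2 + 48*m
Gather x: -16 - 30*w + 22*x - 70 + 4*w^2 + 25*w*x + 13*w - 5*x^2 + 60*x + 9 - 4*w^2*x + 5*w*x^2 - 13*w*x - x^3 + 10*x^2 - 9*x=4*w^2 - 17*w - x^3 + x^2*(5*w + 5) + x*(-4*w^2 + 12*w + 73) - 77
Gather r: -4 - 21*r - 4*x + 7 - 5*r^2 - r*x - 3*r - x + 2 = -5*r^2 + r*(-x - 24) - 5*x + 5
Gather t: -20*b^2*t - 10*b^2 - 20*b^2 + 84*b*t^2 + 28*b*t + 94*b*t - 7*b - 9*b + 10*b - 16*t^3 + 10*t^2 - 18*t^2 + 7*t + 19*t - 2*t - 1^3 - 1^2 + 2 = -30*b^2 - 6*b - 16*t^3 + t^2*(84*b - 8) + t*(-20*b^2 + 122*b + 24)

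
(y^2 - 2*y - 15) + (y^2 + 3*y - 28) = 2*y^2 + y - 43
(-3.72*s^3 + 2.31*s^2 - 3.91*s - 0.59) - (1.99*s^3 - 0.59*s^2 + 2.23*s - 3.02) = -5.71*s^3 + 2.9*s^2 - 6.14*s + 2.43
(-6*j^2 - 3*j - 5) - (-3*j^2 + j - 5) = -3*j^2 - 4*j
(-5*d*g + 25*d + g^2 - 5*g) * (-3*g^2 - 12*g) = 15*d*g^3 - 15*d*g^2 - 300*d*g - 3*g^4 + 3*g^3 + 60*g^2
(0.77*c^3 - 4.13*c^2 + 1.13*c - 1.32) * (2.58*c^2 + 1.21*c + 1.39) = 1.9866*c^5 - 9.7237*c^4 - 1.0116*c^3 - 7.779*c^2 - 0.0265000000000002*c - 1.8348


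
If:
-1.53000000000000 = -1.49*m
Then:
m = 1.03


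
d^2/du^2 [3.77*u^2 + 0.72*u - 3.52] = 7.54000000000000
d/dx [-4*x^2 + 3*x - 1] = 3 - 8*x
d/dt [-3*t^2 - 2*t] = -6*t - 2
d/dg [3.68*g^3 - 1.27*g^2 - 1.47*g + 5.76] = 11.04*g^2 - 2.54*g - 1.47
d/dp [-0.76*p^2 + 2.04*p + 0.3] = 2.04 - 1.52*p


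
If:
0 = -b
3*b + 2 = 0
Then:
No Solution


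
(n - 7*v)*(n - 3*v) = n^2 - 10*n*v + 21*v^2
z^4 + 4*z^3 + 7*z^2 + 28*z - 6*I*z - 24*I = (z + 4)*(z - 2*I)*(z - I)*(z + 3*I)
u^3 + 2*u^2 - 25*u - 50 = (u - 5)*(u + 2)*(u + 5)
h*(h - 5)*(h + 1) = h^3 - 4*h^2 - 5*h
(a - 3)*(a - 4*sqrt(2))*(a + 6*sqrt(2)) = a^3 - 3*a^2 + 2*sqrt(2)*a^2 - 48*a - 6*sqrt(2)*a + 144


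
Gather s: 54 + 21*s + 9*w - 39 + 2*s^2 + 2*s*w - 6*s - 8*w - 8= 2*s^2 + s*(2*w + 15) + w + 7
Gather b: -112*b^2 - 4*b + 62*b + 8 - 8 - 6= -112*b^2 + 58*b - 6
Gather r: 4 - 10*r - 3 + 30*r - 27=20*r - 26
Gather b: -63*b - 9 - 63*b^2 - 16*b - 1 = -63*b^2 - 79*b - 10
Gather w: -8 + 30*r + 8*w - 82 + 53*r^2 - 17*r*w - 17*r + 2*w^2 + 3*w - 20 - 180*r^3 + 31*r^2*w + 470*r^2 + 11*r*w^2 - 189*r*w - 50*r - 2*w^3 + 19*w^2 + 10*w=-180*r^3 + 523*r^2 - 37*r - 2*w^3 + w^2*(11*r + 21) + w*(31*r^2 - 206*r + 21) - 110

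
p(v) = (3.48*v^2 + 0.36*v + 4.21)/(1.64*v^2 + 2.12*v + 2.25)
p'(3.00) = 0.11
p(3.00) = 1.57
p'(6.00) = 0.05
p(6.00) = 1.78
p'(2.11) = 0.13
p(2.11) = 1.46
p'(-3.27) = 0.35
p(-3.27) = 3.13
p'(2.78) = 0.11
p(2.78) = 1.54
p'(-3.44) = 0.32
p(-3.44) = 3.07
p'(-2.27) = 0.65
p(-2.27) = 3.62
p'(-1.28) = 0.13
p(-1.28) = 4.25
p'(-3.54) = 0.30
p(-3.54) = 3.04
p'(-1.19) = -0.17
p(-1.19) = 4.25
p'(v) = (-3.28*v - 2.12)*(3.48*v^2 + 0.36*v + 4.21)/(1.64*v^2 + 2.12*v + 2.25)^2 + (6.96*v + 0.36)/(1.64*v^2 + 2.12*v + 2.25) = (6.7872*v^2 + 1.8512*v - 8.1152)/(2.6896*v^4 + 6.9536*v^3 + 11.8744*v^2 + 9.54*v + 5.0625)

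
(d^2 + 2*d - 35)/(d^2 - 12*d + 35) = (d + 7)/(d - 7)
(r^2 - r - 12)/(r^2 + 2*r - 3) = (r - 4)/(r - 1)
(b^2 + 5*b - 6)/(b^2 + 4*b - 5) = (b + 6)/(b + 5)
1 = 1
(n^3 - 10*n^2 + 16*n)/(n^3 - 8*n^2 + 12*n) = (n - 8)/(n - 6)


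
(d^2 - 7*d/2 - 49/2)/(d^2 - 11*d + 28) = (d + 7/2)/(d - 4)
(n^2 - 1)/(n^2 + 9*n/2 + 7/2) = 2*(n - 1)/(2*n + 7)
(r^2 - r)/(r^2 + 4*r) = (r - 1)/(r + 4)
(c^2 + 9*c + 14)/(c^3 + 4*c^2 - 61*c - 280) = (c + 2)/(c^2 - 3*c - 40)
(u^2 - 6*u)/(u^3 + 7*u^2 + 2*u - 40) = u*(u - 6)/(u^3 + 7*u^2 + 2*u - 40)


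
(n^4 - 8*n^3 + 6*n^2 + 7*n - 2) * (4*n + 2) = 4*n^5 - 30*n^4 + 8*n^3 + 40*n^2 + 6*n - 4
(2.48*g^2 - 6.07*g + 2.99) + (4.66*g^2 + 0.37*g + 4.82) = 7.14*g^2 - 5.7*g + 7.81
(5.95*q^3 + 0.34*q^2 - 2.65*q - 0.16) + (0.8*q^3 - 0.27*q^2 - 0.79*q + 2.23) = 6.75*q^3 + 0.07*q^2 - 3.44*q + 2.07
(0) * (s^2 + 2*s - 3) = 0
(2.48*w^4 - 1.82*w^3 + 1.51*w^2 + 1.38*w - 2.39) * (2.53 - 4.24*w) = -10.5152*w^5 + 13.9912*w^4 - 11.007*w^3 - 2.0309*w^2 + 13.625*w - 6.0467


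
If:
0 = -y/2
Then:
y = 0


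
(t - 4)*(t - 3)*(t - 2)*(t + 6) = t^4 - 3*t^3 - 28*t^2 + 132*t - 144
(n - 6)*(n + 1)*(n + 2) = n^3 - 3*n^2 - 16*n - 12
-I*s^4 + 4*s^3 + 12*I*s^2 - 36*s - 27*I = (s - 3)*(s + 3)*(s + 3*I)*(-I*s + 1)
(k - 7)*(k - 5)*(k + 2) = k^3 - 10*k^2 + 11*k + 70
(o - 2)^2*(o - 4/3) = o^3 - 16*o^2/3 + 28*o/3 - 16/3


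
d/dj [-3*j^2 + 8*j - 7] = 8 - 6*j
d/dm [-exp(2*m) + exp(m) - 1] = (1 - 2*exp(m))*exp(m)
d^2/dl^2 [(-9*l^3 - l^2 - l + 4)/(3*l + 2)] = 2*(-81*l^3 - 162*l^2 - 108*l + 38)/(27*l^3 + 54*l^2 + 36*l + 8)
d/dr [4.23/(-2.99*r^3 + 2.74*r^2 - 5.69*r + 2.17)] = (37.9431*r^2 - 23.1804*r + 24.0687)/(2.99*r^3 - 2.74*r^2 + 5.69*r - 2.17)^2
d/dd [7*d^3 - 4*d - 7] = 21*d^2 - 4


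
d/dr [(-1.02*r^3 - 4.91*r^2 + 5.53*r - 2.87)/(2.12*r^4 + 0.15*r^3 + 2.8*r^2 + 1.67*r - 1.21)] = (2.1624*r^6 + 20.8184*r^5 - 37.2903*r^4 + 19.2718*r^3 - 18.6896*r^2 + 27.9542*r - 1.8984)/(4.4944*r^8 + 0.636*r^7 + 11.8945*r^6 + 7.9208*r^5 + 3.2106*r^4 + 8.989*r^3 - 3.9871*r^2 - 4.0414*r + 1.4641)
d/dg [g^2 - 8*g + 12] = 2*g - 8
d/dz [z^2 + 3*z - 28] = 2*z + 3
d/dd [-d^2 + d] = 1 - 2*d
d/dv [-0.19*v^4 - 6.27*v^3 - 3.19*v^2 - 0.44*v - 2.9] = -0.76*v^3 - 18.81*v^2 - 6.38*v - 0.44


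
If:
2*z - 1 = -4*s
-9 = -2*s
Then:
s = 9/2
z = -17/2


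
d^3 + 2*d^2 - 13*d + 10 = (d - 2)*(d - 1)*(d + 5)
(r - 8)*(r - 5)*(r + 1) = r^3 - 12*r^2 + 27*r + 40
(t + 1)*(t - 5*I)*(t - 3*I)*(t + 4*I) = t^4 + t^3 - 4*I*t^3 + 17*t^2 - 4*I*t^2 + 17*t - 60*I*t - 60*I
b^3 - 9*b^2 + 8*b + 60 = (b - 6)*(b - 5)*(b + 2)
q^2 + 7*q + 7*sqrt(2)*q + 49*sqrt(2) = (q + 7)*(q + 7*sqrt(2))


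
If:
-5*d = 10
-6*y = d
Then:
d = -2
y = 1/3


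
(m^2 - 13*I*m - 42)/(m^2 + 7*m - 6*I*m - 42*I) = (m - 7*I)/(m + 7)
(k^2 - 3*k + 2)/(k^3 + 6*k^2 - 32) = (k - 1)/(k^2 + 8*k + 16)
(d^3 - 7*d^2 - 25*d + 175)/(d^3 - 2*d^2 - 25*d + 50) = (d - 7)/(d - 2)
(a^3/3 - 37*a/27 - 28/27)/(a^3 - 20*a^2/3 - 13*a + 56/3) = (9*a^3 - 37*a - 28)/(9*(3*a^3 - 20*a^2 - 39*a + 56))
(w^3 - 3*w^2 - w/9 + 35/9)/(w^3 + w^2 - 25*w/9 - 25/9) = (3*w - 7)/(3*w + 5)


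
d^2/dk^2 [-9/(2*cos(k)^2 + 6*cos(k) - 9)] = 18*(8*sin(k)^4 - 58*sin(k)^2 + 9*cos(k)/2 + 9*cos(3*k)/2 - 4)/(-2*sin(k)^2 + 6*cos(k) - 7)^3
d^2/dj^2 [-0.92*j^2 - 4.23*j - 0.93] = -1.84000000000000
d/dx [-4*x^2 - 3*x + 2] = -8*x - 3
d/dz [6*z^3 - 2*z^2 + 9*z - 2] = 18*z^2 - 4*z + 9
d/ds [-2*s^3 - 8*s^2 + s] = -6*s^2 - 16*s + 1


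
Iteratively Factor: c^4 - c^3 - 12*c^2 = (c - 4)*(c^3 + 3*c^2) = c*(c - 4)*(c^2 + 3*c) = c^2*(c - 4)*(c + 3)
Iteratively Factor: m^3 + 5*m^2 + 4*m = (m)*(m^2 + 5*m + 4) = m*(m + 4)*(m + 1)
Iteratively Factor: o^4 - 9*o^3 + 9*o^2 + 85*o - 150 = (o - 5)*(o^3 - 4*o^2 - 11*o + 30) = (o - 5)^2*(o^2 + o - 6) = (o - 5)^2*(o - 2)*(o + 3)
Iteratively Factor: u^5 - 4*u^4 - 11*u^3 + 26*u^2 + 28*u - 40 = (u - 2)*(u^4 - 2*u^3 - 15*u^2 - 4*u + 20) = (u - 5)*(u - 2)*(u^3 + 3*u^2 - 4) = (u - 5)*(u - 2)*(u + 2)*(u^2 + u - 2) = (u - 5)*(u - 2)*(u - 1)*(u + 2)*(u + 2)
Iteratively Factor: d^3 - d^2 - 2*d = (d - 2)*(d^2 + d) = d*(d - 2)*(d + 1)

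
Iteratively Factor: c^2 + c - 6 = (c + 3)*(c - 2)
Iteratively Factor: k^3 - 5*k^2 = (k)*(k^2 - 5*k) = k^2*(k - 5)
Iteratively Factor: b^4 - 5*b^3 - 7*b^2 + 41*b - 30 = (b - 1)*(b^3 - 4*b^2 - 11*b + 30) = (b - 2)*(b - 1)*(b^2 - 2*b - 15) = (b - 2)*(b - 1)*(b + 3)*(b - 5)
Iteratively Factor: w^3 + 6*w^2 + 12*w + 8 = (w + 2)*(w^2 + 4*w + 4) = (w + 2)^2*(w + 2)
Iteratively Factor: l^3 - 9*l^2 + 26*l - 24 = (l - 2)*(l^2 - 7*l + 12) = (l - 4)*(l - 2)*(l - 3)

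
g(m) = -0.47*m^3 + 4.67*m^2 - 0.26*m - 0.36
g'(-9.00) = -198.53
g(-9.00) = 722.88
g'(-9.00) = -198.53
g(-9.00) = 722.88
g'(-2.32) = -29.52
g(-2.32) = 31.25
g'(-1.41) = -16.23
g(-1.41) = 10.61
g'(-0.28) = -2.99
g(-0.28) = 0.09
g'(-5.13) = -85.28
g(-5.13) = 187.33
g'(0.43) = 3.50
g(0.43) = 0.35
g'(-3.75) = -55.11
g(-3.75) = 91.07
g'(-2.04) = -25.18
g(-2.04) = 23.60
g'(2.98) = 15.05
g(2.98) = 27.90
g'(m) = -1.41*m^2 + 9.34*m - 0.26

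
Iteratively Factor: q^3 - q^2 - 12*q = (q)*(q^2 - q - 12) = q*(q - 4)*(q + 3)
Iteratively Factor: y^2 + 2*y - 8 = (y - 2)*(y + 4)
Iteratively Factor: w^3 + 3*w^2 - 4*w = (w - 1)*(w^2 + 4*w) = w*(w - 1)*(w + 4)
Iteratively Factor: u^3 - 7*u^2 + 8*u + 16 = (u - 4)*(u^2 - 3*u - 4) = (u - 4)^2*(u + 1)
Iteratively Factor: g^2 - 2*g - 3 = (g - 3)*(g + 1)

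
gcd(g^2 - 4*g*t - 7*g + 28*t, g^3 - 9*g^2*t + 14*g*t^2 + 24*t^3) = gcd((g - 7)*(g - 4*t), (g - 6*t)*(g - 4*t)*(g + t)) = -g + 4*t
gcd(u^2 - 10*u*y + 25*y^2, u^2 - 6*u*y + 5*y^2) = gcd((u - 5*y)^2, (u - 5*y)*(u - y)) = -u + 5*y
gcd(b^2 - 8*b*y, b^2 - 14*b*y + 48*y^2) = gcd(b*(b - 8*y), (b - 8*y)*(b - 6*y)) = -b + 8*y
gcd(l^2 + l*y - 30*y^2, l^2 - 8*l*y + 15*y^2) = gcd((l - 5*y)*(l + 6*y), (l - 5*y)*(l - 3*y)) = -l + 5*y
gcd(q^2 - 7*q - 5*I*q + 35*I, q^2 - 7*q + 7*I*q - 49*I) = q - 7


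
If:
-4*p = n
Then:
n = -4*p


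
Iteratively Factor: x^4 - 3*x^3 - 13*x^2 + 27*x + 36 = (x + 1)*(x^3 - 4*x^2 - 9*x + 36) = (x + 1)*(x + 3)*(x^2 - 7*x + 12) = (x - 4)*(x + 1)*(x + 3)*(x - 3)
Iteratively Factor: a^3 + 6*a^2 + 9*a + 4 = (a + 1)*(a^2 + 5*a + 4) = (a + 1)*(a + 4)*(a + 1)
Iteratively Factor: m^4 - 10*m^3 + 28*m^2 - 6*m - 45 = (m + 1)*(m^3 - 11*m^2 + 39*m - 45) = (m - 3)*(m + 1)*(m^2 - 8*m + 15) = (m - 5)*(m - 3)*(m + 1)*(m - 3)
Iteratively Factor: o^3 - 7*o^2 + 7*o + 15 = (o - 5)*(o^2 - 2*o - 3) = (o - 5)*(o + 1)*(o - 3)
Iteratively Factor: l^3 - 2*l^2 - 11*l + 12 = (l + 3)*(l^2 - 5*l + 4) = (l - 1)*(l + 3)*(l - 4)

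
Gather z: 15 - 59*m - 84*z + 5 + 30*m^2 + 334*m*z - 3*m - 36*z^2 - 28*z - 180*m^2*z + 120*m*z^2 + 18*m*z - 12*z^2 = 30*m^2 - 62*m + z^2*(120*m - 48) + z*(-180*m^2 + 352*m - 112) + 20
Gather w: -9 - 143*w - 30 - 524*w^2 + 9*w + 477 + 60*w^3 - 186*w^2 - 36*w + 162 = 60*w^3 - 710*w^2 - 170*w + 600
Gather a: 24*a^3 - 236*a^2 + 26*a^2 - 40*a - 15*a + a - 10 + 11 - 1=24*a^3 - 210*a^2 - 54*a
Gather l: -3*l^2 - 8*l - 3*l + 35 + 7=-3*l^2 - 11*l + 42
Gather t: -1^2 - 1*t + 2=1 - t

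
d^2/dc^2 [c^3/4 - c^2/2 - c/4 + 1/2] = 3*c/2 - 1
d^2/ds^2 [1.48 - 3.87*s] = 0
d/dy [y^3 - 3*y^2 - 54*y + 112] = 3*y^2 - 6*y - 54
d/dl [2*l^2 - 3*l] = 4*l - 3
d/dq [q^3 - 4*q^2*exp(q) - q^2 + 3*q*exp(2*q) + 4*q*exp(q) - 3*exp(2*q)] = -4*q^2*exp(q) + 3*q^2 + 6*q*exp(2*q) - 4*q*exp(q) - 2*q - 3*exp(2*q) + 4*exp(q)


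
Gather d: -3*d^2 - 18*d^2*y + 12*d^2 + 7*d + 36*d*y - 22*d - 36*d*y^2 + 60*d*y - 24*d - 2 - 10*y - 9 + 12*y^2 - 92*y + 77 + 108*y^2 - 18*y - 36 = d^2*(9 - 18*y) + d*(-36*y^2 + 96*y - 39) + 120*y^2 - 120*y + 30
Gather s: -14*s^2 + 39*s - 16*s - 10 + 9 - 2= -14*s^2 + 23*s - 3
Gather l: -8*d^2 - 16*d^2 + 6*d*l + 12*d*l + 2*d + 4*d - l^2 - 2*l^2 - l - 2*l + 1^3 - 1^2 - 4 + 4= -24*d^2 + 6*d - 3*l^2 + l*(18*d - 3)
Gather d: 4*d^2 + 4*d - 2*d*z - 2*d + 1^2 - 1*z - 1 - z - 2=4*d^2 + d*(2 - 2*z) - 2*z - 2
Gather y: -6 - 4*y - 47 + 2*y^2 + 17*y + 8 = 2*y^2 + 13*y - 45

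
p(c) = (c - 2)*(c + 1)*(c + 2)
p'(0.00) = -4.00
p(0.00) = -4.00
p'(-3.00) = 17.00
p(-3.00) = -10.00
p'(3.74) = 45.44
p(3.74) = 47.34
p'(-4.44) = 46.26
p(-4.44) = -54.05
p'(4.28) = 59.52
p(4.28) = 75.60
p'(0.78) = -0.61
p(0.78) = -6.04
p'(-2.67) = 12.05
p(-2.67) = -5.23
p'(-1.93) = 3.31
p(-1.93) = 0.26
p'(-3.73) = 30.28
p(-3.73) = -27.06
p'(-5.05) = 62.41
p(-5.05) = -87.09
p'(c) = (c - 2)*(c + 1) + (c - 2)*(c + 2) + (c + 1)*(c + 2) = 3*c^2 + 2*c - 4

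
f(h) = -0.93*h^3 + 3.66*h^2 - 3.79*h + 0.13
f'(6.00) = -60.31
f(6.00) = -91.73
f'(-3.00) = -50.86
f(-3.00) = 69.55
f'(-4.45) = -91.61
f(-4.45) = 171.43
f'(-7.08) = -195.47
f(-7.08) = 540.48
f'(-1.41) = -19.66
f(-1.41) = 15.36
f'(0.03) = -3.57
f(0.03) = 0.02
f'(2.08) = -0.64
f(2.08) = -0.29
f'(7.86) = -118.62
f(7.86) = -255.14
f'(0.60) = -0.40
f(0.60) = -1.03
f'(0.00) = -3.79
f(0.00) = 0.13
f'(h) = -2.79*h^2 + 7.32*h - 3.79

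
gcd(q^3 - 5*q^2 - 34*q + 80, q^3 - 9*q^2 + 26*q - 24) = q - 2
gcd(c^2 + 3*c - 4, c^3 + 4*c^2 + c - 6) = c - 1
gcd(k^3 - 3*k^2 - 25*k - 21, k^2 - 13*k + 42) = k - 7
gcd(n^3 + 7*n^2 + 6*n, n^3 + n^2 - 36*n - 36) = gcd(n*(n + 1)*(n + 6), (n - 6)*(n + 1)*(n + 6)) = n^2 + 7*n + 6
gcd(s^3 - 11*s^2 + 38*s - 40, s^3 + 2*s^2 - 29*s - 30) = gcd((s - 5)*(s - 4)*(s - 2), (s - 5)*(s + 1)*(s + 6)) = s - 5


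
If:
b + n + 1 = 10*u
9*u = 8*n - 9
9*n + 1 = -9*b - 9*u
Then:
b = -1115/792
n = 107/88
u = 8/99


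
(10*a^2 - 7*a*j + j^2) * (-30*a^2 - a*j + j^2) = -300*a^4 + 200*a^3*j - 13*a^2*j^2 - 8*a*j^3 + j^4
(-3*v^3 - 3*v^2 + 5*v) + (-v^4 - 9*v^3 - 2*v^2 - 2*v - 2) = -v^4 - 12*v^3 - 5*v^2 + 3*v - 2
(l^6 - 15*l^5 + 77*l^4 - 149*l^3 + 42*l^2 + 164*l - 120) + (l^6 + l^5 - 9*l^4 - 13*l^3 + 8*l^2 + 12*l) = 2*l^6 - 14*l^5 + 68*l^4 - 162*l^3 + 50*l^2 + 176*l - 120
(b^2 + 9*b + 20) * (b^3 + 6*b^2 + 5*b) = b^5 + 15*b^4 + 79*b^3 + 165*b^2 + 100*b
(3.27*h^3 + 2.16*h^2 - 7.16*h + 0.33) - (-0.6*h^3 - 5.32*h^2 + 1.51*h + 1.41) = 3.87*h^3 + 7.48*h^2 - 8.67*h - 1.08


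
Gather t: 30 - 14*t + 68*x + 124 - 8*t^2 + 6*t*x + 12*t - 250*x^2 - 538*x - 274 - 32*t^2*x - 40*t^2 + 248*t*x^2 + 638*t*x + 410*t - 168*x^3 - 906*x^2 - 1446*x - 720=t^2*(-32*x - 48) + t*(248*x^2 + 644*x + 408) - 168*x^3 - 1156*x^2 - 1916*x - 840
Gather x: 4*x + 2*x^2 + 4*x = 2*x^2 + 8*x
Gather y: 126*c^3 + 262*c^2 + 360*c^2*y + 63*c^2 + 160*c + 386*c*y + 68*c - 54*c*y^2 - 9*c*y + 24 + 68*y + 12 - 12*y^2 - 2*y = 126*c^3 + 325*c^2 + 228*c + y^2*(-54*c - 12) + y*(360*c^2 + 377*c + 66) + 36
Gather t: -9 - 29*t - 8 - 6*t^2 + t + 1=-6*t^2 - 28*t - 16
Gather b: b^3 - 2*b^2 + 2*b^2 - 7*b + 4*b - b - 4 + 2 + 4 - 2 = b^3 - 4*b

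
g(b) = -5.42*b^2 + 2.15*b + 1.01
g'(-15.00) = 164.75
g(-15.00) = -1250.74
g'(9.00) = -95.41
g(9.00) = -418.66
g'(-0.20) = 4.32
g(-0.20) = 0.36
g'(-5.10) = 57.43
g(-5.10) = -150.93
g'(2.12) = -20.83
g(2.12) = -18.79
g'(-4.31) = 48.87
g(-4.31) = -108.94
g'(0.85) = -7.06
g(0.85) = -1.08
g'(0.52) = -3.49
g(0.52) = 0.66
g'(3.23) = -32.86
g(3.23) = -48.59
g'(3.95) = -40.67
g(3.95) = -75.06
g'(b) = 2.15 - 10.84*b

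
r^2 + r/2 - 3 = (r - 3/2)*(r + 2)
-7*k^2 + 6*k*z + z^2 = (-k + z)*(7*k + z)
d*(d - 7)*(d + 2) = d^3 - 5*d^2 - 14*d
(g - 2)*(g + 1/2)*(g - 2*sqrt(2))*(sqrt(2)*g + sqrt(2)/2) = sqrt(2)*g^4 - 4*g^3 - sqrt(2)*g^3 - 7*sqrt(2)*g^2/4 + 4*g^2 - sqrt(2)*g/2 + 7*g + 2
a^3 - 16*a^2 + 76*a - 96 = (a - 8)*(a - 6)*(a - 2)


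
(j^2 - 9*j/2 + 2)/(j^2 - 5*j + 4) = (j - 1/2)/(j - 1)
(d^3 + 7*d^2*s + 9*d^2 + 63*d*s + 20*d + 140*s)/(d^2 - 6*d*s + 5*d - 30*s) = (-d^2 - 7*d*s - 4*d - 28*s)/(-d + 6*s)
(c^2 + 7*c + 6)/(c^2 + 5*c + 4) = (c + 6)/(c + 4)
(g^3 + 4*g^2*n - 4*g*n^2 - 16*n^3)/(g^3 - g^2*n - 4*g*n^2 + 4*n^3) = (g + 4*n)/(g - n)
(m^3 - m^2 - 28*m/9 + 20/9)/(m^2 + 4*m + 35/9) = (3*m^2 - 8*m + 4)/(3*m + 7)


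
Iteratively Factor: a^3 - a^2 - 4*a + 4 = (a - 2)*(a^2 + a - 2) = (a - 2)*(a - 1)*(a + 2)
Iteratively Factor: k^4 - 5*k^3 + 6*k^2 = (k - 3)*(k^3 - 2*k^2) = k*(k - 3)*(k^2 - 2*k) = k^2*(k - 3)*(k - 2)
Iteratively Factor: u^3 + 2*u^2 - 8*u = (u - 2)*(u^2 + 4*u) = (u - 2)*(u + 4)*(u)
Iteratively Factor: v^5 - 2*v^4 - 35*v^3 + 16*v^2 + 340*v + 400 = (v + 2)*(v^4 - 4*v^3 - 27*v^2 + 70*v + 200) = (v + 2)*(v + 4)*(v^3 - 8*v^2 + 5*v + 50) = (v + 2)^2*(v + 4)*(v^2 - 10*v + 25) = (v - 5)*(v + 2)^2*(v + 4)*(v - 5)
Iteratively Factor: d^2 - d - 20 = (d + 4)*(d - 5)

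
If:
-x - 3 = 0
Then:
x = -3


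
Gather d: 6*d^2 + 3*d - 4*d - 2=6*d^2 - d - 2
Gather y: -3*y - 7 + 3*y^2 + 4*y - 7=3*y^2 + y - 14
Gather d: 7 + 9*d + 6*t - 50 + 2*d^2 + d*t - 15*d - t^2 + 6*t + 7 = 2*d^2 + d*(t - 6) - t^2 + 12*t - 36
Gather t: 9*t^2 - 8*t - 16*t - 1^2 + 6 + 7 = 9*t^2 - 24*t + 12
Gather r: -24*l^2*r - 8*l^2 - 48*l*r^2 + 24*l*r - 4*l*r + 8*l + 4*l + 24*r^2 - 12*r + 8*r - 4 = -8*l^2 + 12*l + r^2*(24 - 48*l) + r*(-24*l^2 + 20*l - 4) - 4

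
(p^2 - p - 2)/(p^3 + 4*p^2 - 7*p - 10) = 1/(p + 5)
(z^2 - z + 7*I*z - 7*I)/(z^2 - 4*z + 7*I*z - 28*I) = (z - 1)/(z - 4)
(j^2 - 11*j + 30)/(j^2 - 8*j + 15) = (j - 6)/(j - 3)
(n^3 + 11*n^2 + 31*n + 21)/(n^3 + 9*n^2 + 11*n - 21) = (n + 1)/(n - 1)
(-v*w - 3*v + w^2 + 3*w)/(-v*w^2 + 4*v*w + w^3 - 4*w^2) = (w + 3)/(w*(w - 4))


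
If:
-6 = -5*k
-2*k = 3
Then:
No Solution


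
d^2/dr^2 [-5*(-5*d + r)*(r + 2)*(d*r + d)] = 10*d*(5*d - 3*r - 3)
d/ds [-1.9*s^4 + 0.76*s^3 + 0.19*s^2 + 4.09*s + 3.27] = -7.6*s^3 + 2.28*s^2 + 0.38*s + 4.09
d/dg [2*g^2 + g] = 4*g + 1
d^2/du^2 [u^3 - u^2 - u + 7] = 6*u - 2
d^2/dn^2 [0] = 0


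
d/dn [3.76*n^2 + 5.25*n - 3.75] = 7.52*n + 5.25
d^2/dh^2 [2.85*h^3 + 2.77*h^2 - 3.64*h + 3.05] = 17.1*h + 5.54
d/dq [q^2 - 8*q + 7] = 2*q - 8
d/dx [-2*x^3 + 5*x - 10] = 5 - 6*x^2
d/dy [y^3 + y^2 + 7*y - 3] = 3*y^2 + 2*y + 7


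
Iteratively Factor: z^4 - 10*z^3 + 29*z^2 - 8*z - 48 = (z - 4)*(z^3 - 6*z^2 + 5*z + 12) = (z - 4)*(z - 3)*(z^2 - 3*z - 4) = (z - 4)^2*(z - 3)*(z + 1)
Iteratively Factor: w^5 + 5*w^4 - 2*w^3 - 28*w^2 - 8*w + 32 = (w + 2)*(w^4 + 3*w^3 - 8*w^2 - 12*w + 16) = (w + 2)*(w + 4)*(w^3 - w^2 - 4*w + 4) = (w - 2)*(w + 2)*(w + 4)*(w^2 + w - 2) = (w - 2)*(w + 2)^2*(w + 4)*(w - 1)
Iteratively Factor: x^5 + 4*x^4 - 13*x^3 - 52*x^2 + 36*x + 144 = (x - 2)*(x^4 + 6*x^3 - x^2 - 54*x - 72) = (x - 2)*(x + 4)*(x^3 + 2*x^2 - 9*x - 18) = (x - 2)*(x + 2)*(x + 4)*(x^2 - 9) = (x - 2)*(x + 2)*(x + 3)*(x + 4)*(x - 3)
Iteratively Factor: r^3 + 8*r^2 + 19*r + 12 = (r + 4)*(r^2 + 4*r + 3) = (r + 3)*(r + 4)*(r + 1)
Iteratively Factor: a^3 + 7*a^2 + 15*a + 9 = (a + 3)*(a^2 + 4*a + 3) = (a + 1)*(a + 3)*(a + 3)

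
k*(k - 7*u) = k^2 - 7*k*u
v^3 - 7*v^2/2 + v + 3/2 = (v - 3)*(v - 1)*(v + 1/2)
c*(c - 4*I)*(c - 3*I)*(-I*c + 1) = -I*c^4 - 6*c^3 + 5*I*c^2 - 12*c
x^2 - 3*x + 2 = (x - 2)*(x - 1)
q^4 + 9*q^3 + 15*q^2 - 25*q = q*(q - 1)*(q + 5)^2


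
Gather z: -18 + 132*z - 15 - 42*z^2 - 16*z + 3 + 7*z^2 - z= -35*z^2 + 115*z - 30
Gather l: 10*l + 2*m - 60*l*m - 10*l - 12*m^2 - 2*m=-60*l*m - 12*m^2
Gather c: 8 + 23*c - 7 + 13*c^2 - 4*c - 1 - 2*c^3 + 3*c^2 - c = -2*c^3 + 16*c^2 + 18*c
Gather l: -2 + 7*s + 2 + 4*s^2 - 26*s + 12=4*s^2 - 19*s + 12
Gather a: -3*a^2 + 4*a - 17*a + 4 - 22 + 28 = -3*a^2 - 13*a + 10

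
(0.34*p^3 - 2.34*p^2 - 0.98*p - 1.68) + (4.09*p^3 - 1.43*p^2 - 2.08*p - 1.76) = 4.43*p^3 - 3.77*p^2 - 3.06*p - 3.44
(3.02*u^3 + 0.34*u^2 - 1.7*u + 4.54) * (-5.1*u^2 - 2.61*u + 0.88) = -15.402*u^5 - 9.6162*u^4 + 10.4402*u^3 - 18.4178*u^2 - 13.3454*u + 3.9952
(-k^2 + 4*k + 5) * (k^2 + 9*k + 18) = -k^4 - 5*k^3 + 23*k^2 + 117*k + 90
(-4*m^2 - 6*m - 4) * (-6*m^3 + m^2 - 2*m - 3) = 24*m^5 + 32*m^4 + 26*m^3 + 20*m^2 + 26*m + 12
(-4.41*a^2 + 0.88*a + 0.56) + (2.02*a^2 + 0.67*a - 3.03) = -2.39*a^2 + 1.55*a - 2.47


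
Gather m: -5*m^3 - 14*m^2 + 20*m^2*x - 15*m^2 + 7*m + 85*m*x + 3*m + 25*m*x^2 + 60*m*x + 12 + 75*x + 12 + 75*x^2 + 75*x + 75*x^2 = -5*m^3 + m^2*(20*x - 29) + m*(25*x^2 + 145*x + 10) + 150*x^2 + 150*x + 24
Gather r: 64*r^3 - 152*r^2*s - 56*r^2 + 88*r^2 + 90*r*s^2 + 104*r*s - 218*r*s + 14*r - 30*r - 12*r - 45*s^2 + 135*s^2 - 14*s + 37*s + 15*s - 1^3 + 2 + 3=64*r^3 + r^2*(32 - 152*s) + r*(90*s^2 - 114*s - 28) + 90*s^2 + 38*s + 4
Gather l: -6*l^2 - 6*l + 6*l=-6*l^2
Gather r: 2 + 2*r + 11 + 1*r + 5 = 3*r + 18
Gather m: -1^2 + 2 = 1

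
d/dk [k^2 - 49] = 2*k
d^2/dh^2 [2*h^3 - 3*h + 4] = 12*h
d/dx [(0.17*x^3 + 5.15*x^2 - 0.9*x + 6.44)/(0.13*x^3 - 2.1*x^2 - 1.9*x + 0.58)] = (-1.38777878078145e-17*x^5 - 1.0265*x^4 - 0.411999999999999*x^3 - 13.8908*x^2 + 33.022*x + 11.714)/(0.0169*x^6 - 0.546*x^5 + 3.916*x^4 + 8.1308*x^3 + 1.174*x^2 - 2.204*x + 0.3364)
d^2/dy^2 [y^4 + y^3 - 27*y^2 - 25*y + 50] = 12*y^2 + 6*y - 54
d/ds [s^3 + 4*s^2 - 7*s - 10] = 3*s^2 + 8*s - 7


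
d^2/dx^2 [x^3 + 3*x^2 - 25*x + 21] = 6*x + 6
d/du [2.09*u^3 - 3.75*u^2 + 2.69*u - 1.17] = 6.27*u^2 - 7.5*u + 2.69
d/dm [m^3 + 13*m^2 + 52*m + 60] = 3*m^2 + 26*m + 52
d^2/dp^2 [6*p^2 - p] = 12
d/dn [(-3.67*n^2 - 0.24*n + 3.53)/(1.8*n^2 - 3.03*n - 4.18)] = (11.5521*n^2 + 17.9732*n + 11.6991)/(3.24*n^4 - 10.908*n^3 - 5.8671*n^2 + 25.3308*n + 17.4724)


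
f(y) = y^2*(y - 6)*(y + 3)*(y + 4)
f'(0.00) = 0.00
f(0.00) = 0.00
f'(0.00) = 0.00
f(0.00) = 0.00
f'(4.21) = -332.22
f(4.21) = -1878.00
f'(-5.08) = 1214.41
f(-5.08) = -642.32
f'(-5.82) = 2737.71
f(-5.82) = -2054.87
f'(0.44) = -80.26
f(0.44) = -16.44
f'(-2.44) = -65.34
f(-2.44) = -43.90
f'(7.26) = 9631.96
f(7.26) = 7672.37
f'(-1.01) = 54.71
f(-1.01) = -42.55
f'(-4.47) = 484.32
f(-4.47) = -144.54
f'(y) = y^2*(y - 6)*(y + 3) + y^2*(y - 6)*(y + 4) + y^2*(y + 3)*(y + 4) + 2*y*(y - 6)*(y + 3)*(y + 4) = y*(5*y^3 + 4*y^2 - 90*y - 144)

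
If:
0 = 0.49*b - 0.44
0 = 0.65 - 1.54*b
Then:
No Solution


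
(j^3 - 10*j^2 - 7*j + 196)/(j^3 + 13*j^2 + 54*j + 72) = (j^2 - 14*j + 49)/(j^2 + 9*j + 18)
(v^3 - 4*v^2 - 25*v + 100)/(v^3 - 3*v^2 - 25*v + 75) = (v - 4)/(v - 3)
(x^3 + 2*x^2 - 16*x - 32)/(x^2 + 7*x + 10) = (x^2 - 16)/(x + 5)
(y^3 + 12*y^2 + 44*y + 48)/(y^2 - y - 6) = (y^2 + 10*y + 24)/(y - 3)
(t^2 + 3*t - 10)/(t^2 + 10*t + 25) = (t - 2)/(t + 5)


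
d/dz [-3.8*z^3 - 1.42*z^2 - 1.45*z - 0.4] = -11.4*z^2 - 2.84*z - 1.45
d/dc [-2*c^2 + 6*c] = 6 - 4*c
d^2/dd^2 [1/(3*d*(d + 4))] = 2*(d^2 + d*(d + 4) + (d + 4)^2)/(3*d^3*(d + 4)^3)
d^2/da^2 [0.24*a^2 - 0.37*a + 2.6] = 0.480000000000000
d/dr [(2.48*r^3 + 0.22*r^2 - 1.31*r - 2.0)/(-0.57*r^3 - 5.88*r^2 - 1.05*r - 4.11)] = (8.88178419700125e-16*r^5 - 14.457*r^4 - 6.7014*r^3 - 41.9322*r^2 - 25.3284*r + 3.2841)/(0.3249*r^6 + 6.7032*r^5 + 35.7714*r^4 + 17.0334*r^3 + 49.4361*r^2 + 8.631*r + 16.8921)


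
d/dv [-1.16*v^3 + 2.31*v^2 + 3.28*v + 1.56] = -3.48*v^2 + 4.62*v + 3.28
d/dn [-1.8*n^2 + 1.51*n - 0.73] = 1.51 - 3.6*n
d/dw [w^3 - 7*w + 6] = 3*w^2 - 7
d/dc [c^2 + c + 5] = 2*c + 1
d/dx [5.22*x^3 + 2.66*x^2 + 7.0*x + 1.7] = 15.66*x^2 + 5.32*x + 7.0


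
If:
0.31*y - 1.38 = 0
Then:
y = 4.45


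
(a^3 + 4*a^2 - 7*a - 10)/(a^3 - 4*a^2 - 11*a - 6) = (a^2 + 3*a - 10)/(a^2 - 5*a - 6)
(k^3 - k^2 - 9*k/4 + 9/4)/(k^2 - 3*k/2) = k + 1/2 - 3/(2*k)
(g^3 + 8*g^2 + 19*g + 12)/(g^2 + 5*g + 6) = (g^2 + 5*g + 4)/(g + 2)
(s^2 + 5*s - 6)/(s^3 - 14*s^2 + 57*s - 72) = (s^2 + 5*s - 6)/(s^3 - 14*s^2 + 57*s - 72)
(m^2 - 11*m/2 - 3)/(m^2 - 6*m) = (m + 1/2)/m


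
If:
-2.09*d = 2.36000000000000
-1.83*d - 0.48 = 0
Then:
No Solution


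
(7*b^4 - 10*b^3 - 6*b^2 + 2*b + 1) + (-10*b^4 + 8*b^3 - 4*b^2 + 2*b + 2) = -3*b^4 - 2*b^3 - 10*b^2 + 4*b + 3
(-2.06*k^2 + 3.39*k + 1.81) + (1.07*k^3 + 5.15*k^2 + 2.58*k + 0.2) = 1.07*k^3 + 3.09*k^2 + 5.97*k + 2.01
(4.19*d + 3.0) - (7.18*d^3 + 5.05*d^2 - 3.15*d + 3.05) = -7.18*d^3 - 5.05*d^2 + 7.34*d - 0.0499999999999998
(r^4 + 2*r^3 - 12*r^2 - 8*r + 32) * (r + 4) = r^5 + 6*r^4 - 4*r^3 - 56*r^2 + 128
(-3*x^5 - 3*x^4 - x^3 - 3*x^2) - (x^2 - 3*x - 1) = -3*x^5 - 3*x^4 - x^3 - 4*x^2 + 3*x + 1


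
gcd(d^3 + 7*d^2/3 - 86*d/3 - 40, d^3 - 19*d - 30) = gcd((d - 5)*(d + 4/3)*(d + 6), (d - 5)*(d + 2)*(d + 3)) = d - 5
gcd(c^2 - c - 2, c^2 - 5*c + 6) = c - 2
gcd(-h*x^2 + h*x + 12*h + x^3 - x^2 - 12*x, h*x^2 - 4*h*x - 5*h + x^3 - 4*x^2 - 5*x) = 1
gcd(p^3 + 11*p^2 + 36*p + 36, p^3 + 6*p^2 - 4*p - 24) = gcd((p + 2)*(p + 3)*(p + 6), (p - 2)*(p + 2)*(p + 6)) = p^2 + 8*p + 12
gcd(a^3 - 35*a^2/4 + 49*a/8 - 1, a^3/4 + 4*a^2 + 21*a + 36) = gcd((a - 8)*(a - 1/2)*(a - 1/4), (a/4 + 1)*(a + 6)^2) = 1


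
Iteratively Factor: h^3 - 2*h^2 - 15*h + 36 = (h + 4)*(h^2 - 6*h + 9) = (h - 3)*(h + 4)*(h - 3)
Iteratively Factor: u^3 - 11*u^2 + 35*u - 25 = (u - 5)*(u^2 - 6*u + 5) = (u - 5)^2*(u - 1)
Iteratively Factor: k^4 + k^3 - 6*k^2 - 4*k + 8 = (k - 2)*(k^3 + 3*k^2 - 4) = (k - 2)*(k + 2)*(k^2 + k - 2) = (k - 2)*(k - 1)*(k + 2)*(k + 2)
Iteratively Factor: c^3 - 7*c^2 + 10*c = (c - 2)*(c^2 - 5*c) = (c - 5)*(c - 2)*(c)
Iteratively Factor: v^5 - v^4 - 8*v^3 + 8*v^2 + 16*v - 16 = (v - 1)*(v^4 - 8*v^2 + 16) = (v - 1)*(v + 2)*(v^3 - 2*v^2 - 4*v + 8) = (v - 2)*(v - 1)*(v + 2)*(v^2 - 4) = (v - 2)*(v - 1)*(v + 2)^2*(v - 2)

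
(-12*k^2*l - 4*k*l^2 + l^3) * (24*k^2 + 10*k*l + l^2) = -288*k^4*l - 216*k^3*l^2 - 28*k^2*l^3 + 6*k*l^4 + l^5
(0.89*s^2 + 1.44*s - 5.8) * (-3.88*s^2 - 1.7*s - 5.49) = -3.4532*s^4 - 7.1002*s^3 + 15.1699*s^2 + 1.9544*s + 31.842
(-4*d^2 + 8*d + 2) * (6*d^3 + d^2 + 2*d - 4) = -24*d^5 + 44*d^4 + 12*d^3 + 34*d^2 - 28*d - 8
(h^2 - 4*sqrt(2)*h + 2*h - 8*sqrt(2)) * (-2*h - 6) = -2*h^3 - 10*h^2 + 8*sqrt(2)*h^2 - 12*h + 40*sqrt(2)*h + 48*sqrt(2)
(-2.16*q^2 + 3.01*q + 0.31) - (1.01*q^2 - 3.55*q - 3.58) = -3.17*q^2 + 6.56*q + 3.89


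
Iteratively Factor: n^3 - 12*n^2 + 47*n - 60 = (n - 4)*(n^2 - 8*n + 15) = (n - 4)*(n - 3)*(n - 5)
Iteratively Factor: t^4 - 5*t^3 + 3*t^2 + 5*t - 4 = (t - 1)*(t^3 - 4*t^2 - t + 4) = (t - 4)*(t - 1)*(t^2 - 1) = (t - 4)*(t - 1)^2*(t + 1)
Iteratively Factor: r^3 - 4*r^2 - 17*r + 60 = (r + 4)*(r^2 - 8*r + 15) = (r - 3)*(r + 4)*(r - 5)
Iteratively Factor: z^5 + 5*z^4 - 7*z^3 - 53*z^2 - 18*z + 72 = (z + 3)*(z^4 + 2*z^3 - 13*z^2 - 14*z + 24) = (z + 2)*(z + 3)*(z^3 - 13*z + 12) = (z - 3)*(z + 2)*(z + 3)*(z^2 + 3*z - 4) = (z - 3)*(z + 2)*(z + 3)*(z + 4)*(z - 1)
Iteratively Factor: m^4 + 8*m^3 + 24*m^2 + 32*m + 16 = (m + 2)*(m^3 + 6*m^2 + 12*m + 8) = (m + 2)^2*(m^2 + 4*m + 4) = (m + 2)^3*(m + 2)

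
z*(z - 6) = z^2 - 6*z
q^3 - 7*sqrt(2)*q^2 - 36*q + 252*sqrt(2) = (q - 6)*(q + 6)*(q - 7*sqrt(2))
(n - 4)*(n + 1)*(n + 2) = n^3 - n^2 - 10*n - 8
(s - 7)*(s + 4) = s^2 - 3*s - 28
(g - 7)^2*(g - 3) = g^3 - 17*g^2 + 91*g - 147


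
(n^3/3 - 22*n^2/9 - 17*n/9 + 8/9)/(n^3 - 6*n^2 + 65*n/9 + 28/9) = (3*n^3 - 22*n^2 - 17*n + 8)/(9*n^3 - 54*n^2 + 65*n + 28)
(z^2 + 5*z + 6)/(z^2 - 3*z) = (z^2 + 5*z + 6)/(z*(z - 3))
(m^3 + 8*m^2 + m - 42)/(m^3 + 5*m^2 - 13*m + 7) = (m^2 + m - 6)/(m^2 - 2*m + 1)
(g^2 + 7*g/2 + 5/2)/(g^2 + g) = (g + 5/2)/g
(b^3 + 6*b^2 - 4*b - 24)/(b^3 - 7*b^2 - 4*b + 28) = (b + 6)/(b - 7)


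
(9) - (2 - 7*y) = 7*y + 7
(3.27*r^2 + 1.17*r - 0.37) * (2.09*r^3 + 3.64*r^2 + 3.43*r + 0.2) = 6.8343*r^5 + 14.3481*r^4 + 14.7016*r^3 + 3.3203*r^2 - 1.0351*r - 0.074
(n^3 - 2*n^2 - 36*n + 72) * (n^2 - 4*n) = n^5 - 6*n^4 - 28*n^3 + 216*n^2 - 288*n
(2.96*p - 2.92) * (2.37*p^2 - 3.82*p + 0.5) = 7.0152*p^3 - 18.2276*p^2 + 12.6344*p - 1.46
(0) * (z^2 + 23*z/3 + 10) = 0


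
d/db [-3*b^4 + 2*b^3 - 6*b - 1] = -12*b^3 + 6*b^2 - 6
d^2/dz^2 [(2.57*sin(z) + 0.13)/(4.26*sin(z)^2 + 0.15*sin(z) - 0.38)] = (-46.639332*sin(z)^5 - 7.794522*sin(z)^4 + 68.067558*sin(z)^3 + 13.163937*sin(z)^2 + 25.081798*sin(z) + 0.719717999999997)/(4.26*sin(z)^2 + 0.15*sin(z) - 0.38)^3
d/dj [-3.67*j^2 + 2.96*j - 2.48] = 2.96 - 7.34*j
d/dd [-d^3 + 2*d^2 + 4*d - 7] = -3*d^2 + 4*d + 4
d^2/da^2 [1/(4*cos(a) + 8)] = (sin(a)^2 + 2*cos(a) + 1)/(4*(cos(a) + 2)^3)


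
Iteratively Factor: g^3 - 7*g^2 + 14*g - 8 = (g - 4)*(g^2 - 3*g + 2) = (g - 4)*(g - 2)*(g - 1)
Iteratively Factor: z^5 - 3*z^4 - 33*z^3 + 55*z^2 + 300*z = (z + 3)*(z^4 - 6*z^3 - 15*z^2 + 100*z) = (z - 5)*(z + 3)*(z^3 - z^2 - 20*z) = z*(z - 5)*(z + 3)*(z^2 - z - 20) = z*(z - 5)*(z + 3)*(z + 4)*(z - 5)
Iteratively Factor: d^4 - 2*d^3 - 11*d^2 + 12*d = (d - 1)*(d^3 - d^2 - 12*d) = d*(d - 1)*(d^2 - d - 12) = d*(d - 1)*(d + 3)*(d - 4)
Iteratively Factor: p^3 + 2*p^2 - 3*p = (p - 1)*(p^2 + 3*p) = (p - 1)*(p + 3)*(p)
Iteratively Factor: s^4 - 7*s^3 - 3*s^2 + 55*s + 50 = (s + 1)*(s^3 - 8*s^2 + 5*s + 50) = (s - 5)*(s + 1)*(s^2 - 3*s - 10) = (s - 5)*(s + 1)*(s + 2)*(s - 5)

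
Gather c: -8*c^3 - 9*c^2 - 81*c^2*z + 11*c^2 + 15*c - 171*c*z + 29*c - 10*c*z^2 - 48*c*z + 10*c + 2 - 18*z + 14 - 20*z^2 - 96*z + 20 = -8*c^3 + c^2*(2 - 81*z) + c*(-10*z^2 - 219*z + 54) - 20*z^2 - 114*z + 36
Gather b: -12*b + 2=2 - 12*b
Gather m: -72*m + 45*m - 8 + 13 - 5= -27*m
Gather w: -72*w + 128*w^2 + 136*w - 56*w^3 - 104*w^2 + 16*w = -56*w^3 + 24*w^2 + 80*w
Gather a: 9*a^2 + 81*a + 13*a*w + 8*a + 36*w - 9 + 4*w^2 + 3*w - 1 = 9*a^2 + a*(13*w + 89) + 4*w^2 + 39*w - 10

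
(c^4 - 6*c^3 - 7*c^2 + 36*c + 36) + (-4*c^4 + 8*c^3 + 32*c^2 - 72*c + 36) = -3*c^4 + 2*c^3 + 25*c^2 - 36*c + 72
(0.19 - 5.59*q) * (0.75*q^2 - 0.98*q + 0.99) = -4.1925*q^3 + 5.6207*q^2 - 5.7203*q + 0.1881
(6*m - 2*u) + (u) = 6*m - u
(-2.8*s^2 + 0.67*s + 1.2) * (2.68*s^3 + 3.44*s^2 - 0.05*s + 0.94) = -7.504*s^5 - 7.8364*s^4 + 5.6608*s^3 + 1.4625*s^2 + 0.5698*s + 1.128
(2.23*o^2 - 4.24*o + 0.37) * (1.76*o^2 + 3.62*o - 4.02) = 3.9248*o^4 + 0.610199999999999*o^3 - 23.6622*o^2 + 18.3842*o - 1.4874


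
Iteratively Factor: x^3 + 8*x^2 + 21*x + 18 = (x + 2)*(x^2 + 6*x + 9) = (x + 2)*(x + 3)*(x + 3)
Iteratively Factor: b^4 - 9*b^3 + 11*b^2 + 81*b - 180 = (b + 3)*(b^3 - 12*b^2 + 47*b - 60) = (b - 3)*(b + 3)*(b^2 - 9*b + 20) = (b - 4)*(b - 3)*(b + 3)*(b - 5)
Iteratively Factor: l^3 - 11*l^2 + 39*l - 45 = (l - 3)*(l^2 - 8*l + 15) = (l - 5)*(l - 3)*(l - 3)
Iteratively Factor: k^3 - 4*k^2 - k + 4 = (k - 4)*(k^2 - 1) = (k - 4)*(k + 1)*(k - 1)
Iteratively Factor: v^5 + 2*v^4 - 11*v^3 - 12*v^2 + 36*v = (v)*(v^4 + 2*v^3 - 11*v^2 - 12*v + 36) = v*(v - 2)*(v^3 + 4*v^2 - 3*v - 18) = v*(v - 2)*(v + 3)*(v^2 + v - 6) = v*(v - 2)^2*(v + 3)*(v + 3)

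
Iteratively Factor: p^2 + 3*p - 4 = (p + 4)*(p - 1)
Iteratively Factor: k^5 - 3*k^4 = (k)*(k^4 - 3*k^3) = k*(k - 3)*(k^3) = k^2*(k - 3)*(k^2) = k^3*(k - 3)*(k)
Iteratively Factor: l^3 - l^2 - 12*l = (l + 3)*(l^2 - 4*l) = (l - 4)*(l + 3)*(l)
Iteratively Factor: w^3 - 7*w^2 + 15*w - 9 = (w - 3)*(w^2 - 4*w + 3) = (w - 3)*(w - 1)*(w - 3)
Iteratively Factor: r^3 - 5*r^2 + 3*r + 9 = (r + 1)*(r^2 - 6*r + 9) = (r - 3)*(r + 1)*(r - 3)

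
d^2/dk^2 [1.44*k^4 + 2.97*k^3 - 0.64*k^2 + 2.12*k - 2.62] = 17.28*k^2 + 17.82*k - 1.28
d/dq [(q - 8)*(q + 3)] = 2*q - 5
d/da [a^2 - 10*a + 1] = 2*a - 10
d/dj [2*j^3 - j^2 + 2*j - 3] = 6*j^2 - 2*j + 2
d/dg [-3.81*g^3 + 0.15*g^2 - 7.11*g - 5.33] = -11.43*g^2 + 0.3*g - 7.11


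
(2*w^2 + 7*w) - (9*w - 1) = 2*w^2 - 2*w + 1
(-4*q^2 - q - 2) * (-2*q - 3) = 8*q^3 + 14*q^2 + 7*q + 6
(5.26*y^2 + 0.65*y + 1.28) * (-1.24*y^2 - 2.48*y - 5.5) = -6.5224*y^4 - 13.8508*y^3 - 32.1292*y^2 - 6.7494*y - 7.04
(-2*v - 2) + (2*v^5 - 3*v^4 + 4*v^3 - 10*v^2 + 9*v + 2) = 2*v^5 - 3*v^4 + 4*v^3 - 10*v^2 + 7*v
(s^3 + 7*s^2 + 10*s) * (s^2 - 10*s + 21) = s^5 - 3*s^4 - 39*s^3 + 47*s^2 + 210*s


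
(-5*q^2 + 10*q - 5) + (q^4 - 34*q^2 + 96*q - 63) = q^4 - 39*q^2 + 106*q - 68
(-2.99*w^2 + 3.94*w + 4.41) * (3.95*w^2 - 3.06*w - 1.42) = -11.8105*w^4 + 24.7124*w^3 + 9.6089*w^2 - 19.0894*w - 6.2622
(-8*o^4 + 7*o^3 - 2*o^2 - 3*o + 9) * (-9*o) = 72*o^5 - 63*o^4 + 18*o^3 + 27*o^2 - 81*o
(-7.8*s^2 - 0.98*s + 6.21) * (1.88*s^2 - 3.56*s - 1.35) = -14.664*s^4 + 25.9256*s^3 + 25.6936*s^2 - 20.7846*s - 8.3835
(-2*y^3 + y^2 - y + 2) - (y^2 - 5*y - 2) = -2*y^3 + 4*y + 4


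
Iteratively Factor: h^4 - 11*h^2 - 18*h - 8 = (h + 1)*(h^3 - h^2 - 10*h - 8) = (h + 1)*(h + 2)*(h^2 - 3*h - 4) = (h - 4)*(h + 1)*(h + 2)*(h + 1)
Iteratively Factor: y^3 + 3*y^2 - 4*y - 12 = (y - 2)*(y^2 + 5*y + 6) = (y - 2)*(y + 2)*(y + 3)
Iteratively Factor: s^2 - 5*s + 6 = (s - 3)*(s - 2)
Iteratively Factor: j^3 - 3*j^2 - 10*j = (j)*(j^2 - 3*j - 10) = j*(j + 2)*(j - 5)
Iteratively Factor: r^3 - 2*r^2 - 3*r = (r + 1)*(r^2 - 3*r) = (r - 3)*(r + 1)*(r)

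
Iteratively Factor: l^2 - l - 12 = (l - 4)*(l + 3)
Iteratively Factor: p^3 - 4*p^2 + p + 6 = (p - 2)*(p^2 - 2*p - 3) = (p - 2)*(p + 1)*(p - 3)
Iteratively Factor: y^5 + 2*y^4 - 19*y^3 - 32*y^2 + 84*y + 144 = (y + 2)*(y^4 - 19*y^2 + 6*y + 72) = (y - 3)*(y + 2)*(y^3 + 3*y^2 - 10*y - 24) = (y - 3)*(y + 2)^2*(y^2 + y - 12) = (y - 3)*(y + 2)^2*(y + 4)*(y - 3)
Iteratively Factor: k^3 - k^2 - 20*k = (k + 4)*(k^2 - 5*k) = (k - 5)*(k + 4)*(k)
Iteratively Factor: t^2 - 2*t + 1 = (t - 1)*(t - 1)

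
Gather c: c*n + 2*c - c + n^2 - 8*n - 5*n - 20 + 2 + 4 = c*(n + 1) + n^2 - 13*n - 14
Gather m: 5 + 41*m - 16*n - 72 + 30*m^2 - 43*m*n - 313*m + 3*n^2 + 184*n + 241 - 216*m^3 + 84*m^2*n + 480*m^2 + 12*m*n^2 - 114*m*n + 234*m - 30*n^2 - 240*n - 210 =-216*m^3 + m^2*(84*n + 510) + m*(12*n^2 - 157*n - 38) - 27*n^2 - 72*n - 36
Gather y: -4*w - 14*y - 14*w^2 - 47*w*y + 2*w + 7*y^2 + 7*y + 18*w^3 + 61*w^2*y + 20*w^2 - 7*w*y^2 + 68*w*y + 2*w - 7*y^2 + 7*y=18*w^3 + 6*w^2 - 7*w*y^2 + y*(61*w^2 + 21*w)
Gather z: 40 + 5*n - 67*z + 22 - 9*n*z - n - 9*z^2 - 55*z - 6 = 4*n - 9*z^2 + z*(-9*n - 122) + 56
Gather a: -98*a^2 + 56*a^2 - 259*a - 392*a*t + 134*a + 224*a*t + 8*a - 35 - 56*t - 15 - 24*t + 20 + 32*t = -42*a^2 + a*(-168*t - 117) - 48*t - 30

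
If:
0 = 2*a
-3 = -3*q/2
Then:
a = 0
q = 2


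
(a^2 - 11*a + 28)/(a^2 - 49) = (a - 4)/(a + 7)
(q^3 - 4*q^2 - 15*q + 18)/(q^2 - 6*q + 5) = (q^2 - 3*q - 18)/(q - 5)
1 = 1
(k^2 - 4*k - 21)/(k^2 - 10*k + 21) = (k + 3)/(k - 3)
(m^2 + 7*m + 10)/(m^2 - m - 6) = (m + 5)/(m - 3)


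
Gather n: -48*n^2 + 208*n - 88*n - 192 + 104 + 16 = -48*n^2 + 120*n - 72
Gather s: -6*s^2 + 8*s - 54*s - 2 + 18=-6*s^2 - 46*s + 16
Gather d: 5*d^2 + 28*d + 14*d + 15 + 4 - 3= 5*d^2 + 42*d + 16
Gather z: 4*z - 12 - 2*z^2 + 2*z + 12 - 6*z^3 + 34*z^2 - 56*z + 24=-6*z^3 + 32*z^2 - 50*z + 24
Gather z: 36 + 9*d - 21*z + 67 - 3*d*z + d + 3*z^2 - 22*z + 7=10*d + 3*z^2 + z*(-3*d - 43) + 110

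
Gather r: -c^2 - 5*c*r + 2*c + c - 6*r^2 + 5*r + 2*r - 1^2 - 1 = -c^2 + 3*c - 6*r^2 + r*(7 - 5*c) - 2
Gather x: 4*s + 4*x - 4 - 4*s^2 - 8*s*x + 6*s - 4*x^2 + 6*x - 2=-4*s^2 + 10*s - 4*x^2 + x*(10 - 8*s) - 6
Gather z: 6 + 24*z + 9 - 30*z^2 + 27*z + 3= -30*z^2 + 51*z + 18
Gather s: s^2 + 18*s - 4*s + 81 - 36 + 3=s^2 + 14*s + 48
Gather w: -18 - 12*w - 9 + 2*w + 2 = -10*w - 25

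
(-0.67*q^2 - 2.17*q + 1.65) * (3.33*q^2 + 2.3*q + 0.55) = -2.2311*q^4 - 8.7671*q^3 + 0.135*q^2 + 2.6015*q + 0.9075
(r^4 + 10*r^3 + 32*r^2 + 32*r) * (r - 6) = r^5 + 4*r^4 - 28*r^3 - 160*r^2 - 192*r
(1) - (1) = 0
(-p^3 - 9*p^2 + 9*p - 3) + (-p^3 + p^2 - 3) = -2*p^3 - 8*p^2 + 9*p - 6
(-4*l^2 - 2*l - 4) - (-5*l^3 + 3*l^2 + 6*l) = 5*l^3 - 7*l^2 - 8*l - 4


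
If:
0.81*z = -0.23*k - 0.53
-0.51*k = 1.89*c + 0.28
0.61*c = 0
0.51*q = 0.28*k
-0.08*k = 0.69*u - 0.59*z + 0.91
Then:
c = 0.00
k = -0.55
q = -0.30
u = -1.68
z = -0.50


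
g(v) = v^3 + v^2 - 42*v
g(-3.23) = 112.39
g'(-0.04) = -42.08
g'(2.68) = -15.09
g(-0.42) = 17.74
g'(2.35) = -20.73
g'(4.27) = 21.24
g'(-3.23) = -17.16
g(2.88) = -88.78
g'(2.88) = -11.36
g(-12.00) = -1080.00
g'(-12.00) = 366.00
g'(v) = 3*v^2 + 2*v - 42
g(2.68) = -86.13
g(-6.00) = 72.00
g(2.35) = -80.20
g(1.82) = -67.10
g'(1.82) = -28.42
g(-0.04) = 1.68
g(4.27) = -83.25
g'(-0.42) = -42.31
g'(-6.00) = 54.00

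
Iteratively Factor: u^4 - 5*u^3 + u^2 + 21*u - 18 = (u - 3)*(u^3 - 2*u^2 - 5*u + 6) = (u - 3)*(u + 2)*(u^2 - 4*u + 3) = (u - 3)*(u - 1)*(u + 2)*(u - 3)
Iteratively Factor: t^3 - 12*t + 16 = (t - 2)*(t^2 + 2*t - 8) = (t - 2)^2*(t + 4)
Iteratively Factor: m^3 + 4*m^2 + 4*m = (m)*(m^2 + 4*m + 4) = m*(m + 2)*(m + 2)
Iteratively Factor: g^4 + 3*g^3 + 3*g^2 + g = (g + 1)*(g^3 + 2*g^2 + g) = (g + 1)^2*(g^2 + g) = g*(g + 1)^2*(g + 1)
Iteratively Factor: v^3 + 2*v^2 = (v + 2)*(v^2) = v*(v + 2)*(v)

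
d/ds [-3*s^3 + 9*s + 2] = 9 - 9*s^2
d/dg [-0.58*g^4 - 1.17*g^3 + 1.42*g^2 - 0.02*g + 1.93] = -2.32*g^3 - 3.51*g^2 + 2.84*g - 0.02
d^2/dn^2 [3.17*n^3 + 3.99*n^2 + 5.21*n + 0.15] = 19.02*n + 7.98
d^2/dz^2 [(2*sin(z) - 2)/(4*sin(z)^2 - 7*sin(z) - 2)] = 2*(16*sin(z)^5 - 36*sin(z)^4 + 100*sin(z)^3 + sin(z)^2 - 198*sin(z) + 142)/(7*sin(z) + 2*cos(2*z))^3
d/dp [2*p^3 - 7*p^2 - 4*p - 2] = 6*p^2 - 14*p - 4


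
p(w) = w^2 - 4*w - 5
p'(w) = 2*w - 4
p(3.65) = -6.28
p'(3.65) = 3.30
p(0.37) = -6.34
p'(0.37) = -3.26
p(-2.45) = 10.80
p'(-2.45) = -8.90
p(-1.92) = 6.37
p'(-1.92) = -7.84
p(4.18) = -4.25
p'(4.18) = 4.36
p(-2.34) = 9.84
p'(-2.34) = -8.68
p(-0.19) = -4.20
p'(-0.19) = -4.38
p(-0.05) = -4.80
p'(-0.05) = -4.10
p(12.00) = 91.00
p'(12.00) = 20.00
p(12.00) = 91.00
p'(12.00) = 20.00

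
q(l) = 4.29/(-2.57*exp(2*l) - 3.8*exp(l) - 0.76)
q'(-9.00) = 0.00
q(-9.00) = -5.64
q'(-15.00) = 0.00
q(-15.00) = -5.64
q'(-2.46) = 1.28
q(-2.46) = -3.89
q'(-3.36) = 0.74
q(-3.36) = -4.79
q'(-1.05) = 1.45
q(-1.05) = -1.78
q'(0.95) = 0.25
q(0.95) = -0.15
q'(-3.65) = 0.59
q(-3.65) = -4.99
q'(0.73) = 0.33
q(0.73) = -0.22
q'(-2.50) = 1.25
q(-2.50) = -3.94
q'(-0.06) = 0.80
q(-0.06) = -0.65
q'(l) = 4.29*(5.14*exp(2*l) + 3.8*exp(l))/(-2.57*exp(2*l) - 3.8*exp(l) - 0.76)^2 = (22.0506*exp(l) + 16.302)*exp(l)/(2.57*exp(2*l) + 3.8*exp(l) + 0.76)^2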